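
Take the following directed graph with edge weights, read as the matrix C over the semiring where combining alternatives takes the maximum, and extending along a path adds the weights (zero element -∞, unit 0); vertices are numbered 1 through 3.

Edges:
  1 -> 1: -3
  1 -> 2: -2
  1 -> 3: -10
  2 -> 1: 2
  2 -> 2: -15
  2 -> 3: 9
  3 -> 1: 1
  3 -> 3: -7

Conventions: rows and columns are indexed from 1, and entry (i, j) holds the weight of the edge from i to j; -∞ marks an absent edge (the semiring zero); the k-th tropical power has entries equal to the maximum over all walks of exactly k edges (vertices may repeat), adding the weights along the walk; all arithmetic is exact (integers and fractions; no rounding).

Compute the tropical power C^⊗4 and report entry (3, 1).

C^⊗2:
  [0, -5, 7]
  [10, 0, 2]
  [-2, -1, -9]
C^⊗3:
  [8, -2, 4]
  [7, 8, 9]
  [1, -4, 8]
C^⊗4:
  [5, 6, 7]
  [10, 5, 17]
  [9, -1, 5]
Key observation: the optimum is the walk 3->1->2->3->1, with weight 1 + (-2) + 9 + 1 = 9.
Optimal value attained by: walk 3->1->2->3->1.
Answer: (C^⊗4)[3][1] = 9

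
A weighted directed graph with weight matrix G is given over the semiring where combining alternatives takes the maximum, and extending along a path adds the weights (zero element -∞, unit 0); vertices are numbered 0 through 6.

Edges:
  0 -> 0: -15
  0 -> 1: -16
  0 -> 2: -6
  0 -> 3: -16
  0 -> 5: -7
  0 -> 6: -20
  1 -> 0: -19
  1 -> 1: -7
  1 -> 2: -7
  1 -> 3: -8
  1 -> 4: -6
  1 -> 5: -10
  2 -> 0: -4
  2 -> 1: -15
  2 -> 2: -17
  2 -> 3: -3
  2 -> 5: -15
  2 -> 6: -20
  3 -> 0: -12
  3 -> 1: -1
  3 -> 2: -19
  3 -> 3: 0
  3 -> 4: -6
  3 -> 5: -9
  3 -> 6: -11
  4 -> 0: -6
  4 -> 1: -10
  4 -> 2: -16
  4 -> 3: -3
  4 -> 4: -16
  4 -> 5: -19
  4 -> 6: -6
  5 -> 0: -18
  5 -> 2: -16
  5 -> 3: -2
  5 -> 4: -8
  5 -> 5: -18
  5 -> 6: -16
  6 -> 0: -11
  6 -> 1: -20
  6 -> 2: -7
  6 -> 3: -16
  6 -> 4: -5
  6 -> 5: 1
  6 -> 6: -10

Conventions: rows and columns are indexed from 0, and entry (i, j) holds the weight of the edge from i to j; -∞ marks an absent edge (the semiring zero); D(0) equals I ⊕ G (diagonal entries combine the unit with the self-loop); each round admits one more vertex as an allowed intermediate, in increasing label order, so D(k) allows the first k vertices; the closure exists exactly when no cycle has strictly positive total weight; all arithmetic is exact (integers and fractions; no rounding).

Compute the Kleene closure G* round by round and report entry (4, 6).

D(0):
  [0, -16, -6, -16, -∞, -7, -20]
  [-19, 0, -7, -8, -6, -10, -∞]
  [-4, -15, 0, -3, -∞, -15, -20]
  [-12, -1, -19, 0, -6, -9, -11]
  [-6, -10, -16, -3, 0, -19, -6]
  [-18, -∞, -16, -2, -8, 0, -16]
  [-11, -20, -7, -16, -5, 1, 0]
D(1):
  [0, -16, -6, -16, -∞, -7, -20]
  [-19, 0, -7, -8, -6, -10, -39]
  [-4, -15, 0, -3, -∞, -11, -20]
  [-12, -1, -18, 0, -6, -9, -11]
  [-6, -10, -12, -3, 0, -13, -6]
  [-18, -34, -16, -2, -8, 0, -16]
  [-11, -20, -7, -16, -5, 1, 0]
D(2):
  [0, -16, -6, -16, -22, -7, -20]
  [-19, 0, -7, -8, -6, -10, -39]
  [-4, -15, 0, -3, -21, -11, -20]
  [-12, -1, -8, 0, -6, -9, -11]
  [-6, -10, -12, -3, 0, -13, -6]
  [-18, -34, -16, -2, -8, 0, -16]
  [-11, -20, -7, -16, -5, 1, 0]
D(3):
  [0, -16, -6, -9, -22, -7, -20]
  [-11, 0, -7, -8, -6, -10, -27]
  [-4, -15, 0, -3, -21, -11, -20]
  [-12, -1, -8, 0, -6, -9, -11]
  [-6, -10, -12, -3, 0, -13, -6]
  [-18, -31, -16, -2, -8, 0, -16]
  [-11, -20, -7, -10, -5, 1, 0]
D(4):
  [0, -10, -6, -9, -15, -7, -20]
  [-11, 0, -7, -8, -6, -10, -19]
  [-4, -4, 0, -3, -9, -11, -14]
  [-12, -1, -8, 0, -6, -9, -11]
  [-6, -4, -11, -3, 0, -12, -6]
  [-14, -3, -10, -2, -8, 0, -13]
  [-11, -11, -7, -10, -5, 1, 0]
D(5):
  [0, -10, -6, -9, -15, -7, -20]
  [-11, 0, -7, -8, -6, -10, -12]
  [-4, -4, 0, -3, -9, -11, -14]
  [-12, -1, -8, 0, -6, -9, -11]
  [-6, -4, -11, -3, 0, -12, -6]
  [-14, -3, -10, -2, -8, 0, -13]
  [-11, -9, -7, -8, -5, 1, 0]
D(6):
  [0, -10, -6, -9, -15, -7, -20]
  [-11, 0, -7, -8, -6, -10, -12]
  [-4, -4, 0, -3, -9, -11, -14]
  [-12, -1, -8, 0, -6, -9, -11]
  [-6, -4, -11, -3, 0, -12, -6]
  [-14, -3, -10, -2, -8, 0, -13]
  [-11, -2, -7, -1, -5, 1, 0]
D(7):
  [0, -10, -6, -9, -15, -7, -20]
  [-11, 0, -7, -8, -6, -10, -12]
  [-4, -4, 0, -3, -9, -11, -14]
  [-12, -1, -8, 0, -6, -9, -11]
  [-6, -4, -11, -3, 0, -5, -6]
  [-14, -3, -10, -2, -8, 0, -13]
  [-11, -2, -7, -1, -5, 1, 0]
Answer: G*[4][6] = -6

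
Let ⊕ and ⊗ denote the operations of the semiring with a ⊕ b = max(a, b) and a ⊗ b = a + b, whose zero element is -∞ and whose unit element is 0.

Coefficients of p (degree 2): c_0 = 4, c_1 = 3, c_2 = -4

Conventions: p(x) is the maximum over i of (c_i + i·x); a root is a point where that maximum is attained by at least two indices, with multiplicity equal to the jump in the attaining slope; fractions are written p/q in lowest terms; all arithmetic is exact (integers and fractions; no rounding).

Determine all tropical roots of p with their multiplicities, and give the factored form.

hull edge (i=0, c=4) to (i=1, c=3): slope -1, span 1
hull edge (i=1, c=3) to (i=2, c=-4): slope -7, span 1
Factored form: p(x) = -4 ⊗ (x ⊕ 1) ⊗ (x ⊕ 7)
Answer: roots = 1 (mult 1), 7 (mult 1)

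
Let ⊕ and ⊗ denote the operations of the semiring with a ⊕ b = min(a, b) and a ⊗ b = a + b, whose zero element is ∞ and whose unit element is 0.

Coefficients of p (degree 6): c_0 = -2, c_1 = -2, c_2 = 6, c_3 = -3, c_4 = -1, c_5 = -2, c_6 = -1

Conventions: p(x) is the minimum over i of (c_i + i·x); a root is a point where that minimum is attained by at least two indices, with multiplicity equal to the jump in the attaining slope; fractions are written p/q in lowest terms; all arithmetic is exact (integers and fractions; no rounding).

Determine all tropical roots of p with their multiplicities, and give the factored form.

hull edge (i=0, c=-2) to (i=3, c=-3): slope -1/3, span 3
hull edge (i=3, c=-3) to (i=5, c=-2): slope 1/2, span 2
hull edge (i=5, c=-2) to (i=6, c=-1): slope 1, span 1
Factored form: p(x) = -1 ⊗ (x ⊕ (-1)) ⊗ (x ⊕ (-1/2)) ⊗ (x ⊕ (-1/2)) ⊗ (x ⊕ 1/3) ⊗ (x ⊕ 1/3) ⊗ (x ⊕ 1/3)
Answer: roots = -1 (mult 1), -1/2 (mult 2), 1/3 (mult 3)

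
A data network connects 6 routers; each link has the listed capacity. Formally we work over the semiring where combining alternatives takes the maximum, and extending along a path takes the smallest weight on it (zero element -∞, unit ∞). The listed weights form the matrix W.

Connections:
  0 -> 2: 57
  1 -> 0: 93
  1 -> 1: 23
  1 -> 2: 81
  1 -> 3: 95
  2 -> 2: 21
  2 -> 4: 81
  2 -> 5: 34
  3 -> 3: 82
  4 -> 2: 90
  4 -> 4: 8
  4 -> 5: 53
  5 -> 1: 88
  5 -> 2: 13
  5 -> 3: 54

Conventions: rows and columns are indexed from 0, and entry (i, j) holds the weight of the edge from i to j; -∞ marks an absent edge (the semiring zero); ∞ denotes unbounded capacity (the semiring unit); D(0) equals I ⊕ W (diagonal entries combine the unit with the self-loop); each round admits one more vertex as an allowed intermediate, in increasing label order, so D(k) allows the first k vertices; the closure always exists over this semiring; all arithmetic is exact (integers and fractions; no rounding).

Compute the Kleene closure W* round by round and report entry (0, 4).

D(0):
  [∞, -∞, 57, -∞, -∞, -∞]
  [93, ∞, 81, 95, -∞, -∞]
  [-∞, -∞, ∞, -∞, 81, 34]
  [-∞, -∞, -∞, ∞, -∞, -∞]
  [-∞, -∞, 90, -∞, ∞, 53]
  [-∞, 88, 13, 54, -∞, ∞]
D(1):
  [∞, -∞, 57, -∞, -∞, -∞]
  [93, ∞, 81, 95, -∞, -∞]
  [-∞, -∞, ∞, -∞, 81, 34]
  [-∞, -∞, -∞, ∞, -∞, -∞]
  [-∞, -∞, 90, -∞, ∞, 53]
  [-∞, 88, 13, 54, -∞, ∞]
D(2):
  [∞, -∞, 57, -∞, -∞, -∞]
  [93, ∞, 81, 95, -∞, -∞]
  [-∞, -∞, ∞, -∞, 81, 34]
  [-∞, -∞, -∞, ∞, -∞, -∞]
  [-∞, -∞, 90, -∞, ∞, 53]
  [88, 88, 81, 88, -∞, ∞]
D(3):
  [∞, -∞, 57, -∞, 57, 34]
  [93, ∞, 81, 95, 81, 34]
  [-∞, -∞, ∞, -∞, 81, 34]
  [-∞, -∞, -∞, ∞, -∞, -∞]
  [-∞, -∞, 90, -∞, ∞, 53]
  [88, 88, 81, 88, 81, ∞]
D(4):
  [∞, -∞, 57, -∞, 57, 34]
  [93, ∞, 81, 95, 81, 34]
  [-∞, -∞, ∞, -∞, 81, 34]
  [-∞, -∞, -∞, ∞, -∞, -∞]
  [-∞, -∞, 90, -∞, ∞, 53]
  [88, 88, 81, 88, 81, ∞]
D(5):
  [∞, -∞, 57, -∞, 57, 53]
  [93, ∞, 81, 95, 81, 53]
  [-∞, -∞, ∞, -∞, 81, 53]
  [-∞, -∞, -∞, ∞, -∞, -∞]
  [-∞, -∞, 90, -∞, ∞, 53]
  [88, 88, 81, 88, 81, ∞]
D(6):
  [∞, 53, 57, 53, 57, 53]
  [93, ∞, 81, 95, 81, 53]
  [53, 53, ∞, 53, 81, 53]
  [-∞, -∞, -∞, ∞, -∞, -∞]
  [53, 53, 90, 53, ∞, 53]
  [88, 88, 81, 88, 81, ∞]
Answer: W*[0][4] = 57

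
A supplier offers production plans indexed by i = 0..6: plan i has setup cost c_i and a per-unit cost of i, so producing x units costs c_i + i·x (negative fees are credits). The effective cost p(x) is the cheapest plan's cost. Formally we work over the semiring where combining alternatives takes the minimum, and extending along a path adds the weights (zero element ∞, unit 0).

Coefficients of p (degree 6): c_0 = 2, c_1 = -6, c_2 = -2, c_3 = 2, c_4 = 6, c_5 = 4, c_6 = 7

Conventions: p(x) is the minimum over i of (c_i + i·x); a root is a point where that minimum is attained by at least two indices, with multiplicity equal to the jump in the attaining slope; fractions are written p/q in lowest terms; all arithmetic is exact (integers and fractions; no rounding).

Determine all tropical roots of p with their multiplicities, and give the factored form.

hull edge (i=0, c=2) to (i=1, c=-6): slope -8, span 1
hull edge (i=1, c=-6) to (i=5, c=4): slope 5/2, span 4
hull edge (i=5, c=4) to (i=6, c=7): slope 3, span 1
Factored form: p(x) = 7 ⊗ (x ⊕ (-3)) ⊗ (x ⊕ (-5/2)) ⊗ (x ⊕ (-5/2)) ⊗ (x ⊕ (-5/2)) ⊗ (x ⊕ (-5/2)) ⊗ (x ⊕ 8)
Answer: roots = -3 (mult 1), -5/2 (mult 4), 8 (mult 1)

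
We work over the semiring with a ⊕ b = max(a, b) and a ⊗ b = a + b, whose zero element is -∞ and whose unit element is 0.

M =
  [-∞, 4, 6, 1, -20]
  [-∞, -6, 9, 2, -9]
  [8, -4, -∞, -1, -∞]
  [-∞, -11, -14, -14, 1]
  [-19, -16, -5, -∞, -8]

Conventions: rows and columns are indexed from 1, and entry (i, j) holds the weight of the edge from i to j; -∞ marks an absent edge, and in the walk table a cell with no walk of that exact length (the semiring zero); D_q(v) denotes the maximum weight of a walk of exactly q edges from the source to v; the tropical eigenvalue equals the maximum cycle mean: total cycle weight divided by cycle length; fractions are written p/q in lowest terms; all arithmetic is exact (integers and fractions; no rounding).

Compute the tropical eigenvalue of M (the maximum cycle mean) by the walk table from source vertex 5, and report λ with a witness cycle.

q=0: [-∞, -∞, -∞, -∞, 0]
q=1: [-19, -16, -5, -∞, -8]
q=2: [3, -9, -7, -6, -16]
q=3: [1, 7, 9, 4, -5]
q=4: [17, 5, 16, 9, 5]
q=5: [24, 21, 23, 18, 10]
Optimal cycle mean attained by: cycle 1->2->3->1, total 4 + 9 + 8, length 3.
Answer: λ = 7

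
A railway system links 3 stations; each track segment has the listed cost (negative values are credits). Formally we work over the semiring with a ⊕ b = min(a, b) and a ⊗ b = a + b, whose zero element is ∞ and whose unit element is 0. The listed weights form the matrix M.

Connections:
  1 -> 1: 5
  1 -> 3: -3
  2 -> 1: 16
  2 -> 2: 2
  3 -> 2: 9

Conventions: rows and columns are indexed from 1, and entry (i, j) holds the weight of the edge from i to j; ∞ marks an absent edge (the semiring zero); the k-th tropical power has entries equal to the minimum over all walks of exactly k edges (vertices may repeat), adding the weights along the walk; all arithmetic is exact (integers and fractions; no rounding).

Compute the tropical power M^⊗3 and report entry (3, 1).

M^⊗2:
  [10, 6, 2]
  [18, 4, 13]
  [25, 11, ∞]
M^⊗3:
  [15, 8, 7]
  [20, 6, 15]
  [27, 13, 22]
Key observation: the optimum is the walk 3->2->2->1, with weight 9 + 2 + 16 = 27.
Optimal value attained by: walk 3->2->2->1.
Answer: (M^⊗3)[3][1] = 27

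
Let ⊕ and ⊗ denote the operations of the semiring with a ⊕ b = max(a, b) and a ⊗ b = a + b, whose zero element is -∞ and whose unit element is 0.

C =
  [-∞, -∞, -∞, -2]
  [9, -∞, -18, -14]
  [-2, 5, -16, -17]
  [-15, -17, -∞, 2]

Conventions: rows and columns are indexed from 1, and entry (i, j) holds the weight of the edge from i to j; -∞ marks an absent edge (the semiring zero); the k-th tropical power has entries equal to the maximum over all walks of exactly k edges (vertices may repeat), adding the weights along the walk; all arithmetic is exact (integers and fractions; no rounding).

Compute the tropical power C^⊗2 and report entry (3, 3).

C^⊗2:
  [-17, -19, -∞, 0]
  [-20, -13, -34, 7]
  [14, -11, -13, -4]
  [-8, -15, -35, 4]
Key observation: the optimum is the walk 3->2->3, with weight 5 + (-18) = -13.
Optimal value attained by: walk 3->2->3.
Answer: (C^⊗2)[3][3] = -13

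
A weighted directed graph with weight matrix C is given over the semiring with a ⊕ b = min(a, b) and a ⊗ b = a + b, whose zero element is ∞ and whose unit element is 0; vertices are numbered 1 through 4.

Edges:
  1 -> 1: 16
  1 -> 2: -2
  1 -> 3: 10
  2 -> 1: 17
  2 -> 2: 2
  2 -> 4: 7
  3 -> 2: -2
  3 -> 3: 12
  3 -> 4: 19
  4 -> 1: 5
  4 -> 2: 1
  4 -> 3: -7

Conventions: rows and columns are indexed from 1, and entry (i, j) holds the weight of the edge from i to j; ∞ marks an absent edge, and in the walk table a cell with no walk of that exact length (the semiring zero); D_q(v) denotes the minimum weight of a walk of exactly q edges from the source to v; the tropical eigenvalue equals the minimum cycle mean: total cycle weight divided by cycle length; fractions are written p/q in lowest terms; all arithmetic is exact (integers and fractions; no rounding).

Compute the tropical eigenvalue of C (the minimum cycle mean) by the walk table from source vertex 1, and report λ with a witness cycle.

q=0: [0, ∞, ∞, ∞]
q=1: [16, -2, 10, ∞]
q=2: [15, 0, 22, 5]
q=3: [10, 2, -2, 7]
q=4: [12, -4, 0, 9]
Optimal cycle mean attained by: cycle 2->4->3->2, total 7 + (-7) + (-2), length 3.
Answer: λ = -2/3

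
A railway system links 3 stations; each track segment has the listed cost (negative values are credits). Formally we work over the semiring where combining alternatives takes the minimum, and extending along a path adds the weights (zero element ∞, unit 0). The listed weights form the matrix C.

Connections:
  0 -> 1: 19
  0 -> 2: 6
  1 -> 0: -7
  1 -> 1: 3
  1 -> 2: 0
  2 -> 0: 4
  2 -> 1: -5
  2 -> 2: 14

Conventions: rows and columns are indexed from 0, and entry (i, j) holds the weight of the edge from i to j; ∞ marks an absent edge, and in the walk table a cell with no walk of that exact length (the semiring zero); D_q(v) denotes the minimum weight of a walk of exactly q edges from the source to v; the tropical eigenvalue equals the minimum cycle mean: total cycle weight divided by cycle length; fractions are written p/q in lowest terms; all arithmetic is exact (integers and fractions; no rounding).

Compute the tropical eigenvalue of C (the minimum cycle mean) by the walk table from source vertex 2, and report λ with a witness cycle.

q=0: [∞, ∞, 0]
q=1: [4, -5, 14]
q=2: [-12, -2, -5]
q=3: [-9, -10, -6]
Optimal cycle mean attained by: cycle 1->2->1, total 0 + (-5), length 2.
Answer: λ = -5/2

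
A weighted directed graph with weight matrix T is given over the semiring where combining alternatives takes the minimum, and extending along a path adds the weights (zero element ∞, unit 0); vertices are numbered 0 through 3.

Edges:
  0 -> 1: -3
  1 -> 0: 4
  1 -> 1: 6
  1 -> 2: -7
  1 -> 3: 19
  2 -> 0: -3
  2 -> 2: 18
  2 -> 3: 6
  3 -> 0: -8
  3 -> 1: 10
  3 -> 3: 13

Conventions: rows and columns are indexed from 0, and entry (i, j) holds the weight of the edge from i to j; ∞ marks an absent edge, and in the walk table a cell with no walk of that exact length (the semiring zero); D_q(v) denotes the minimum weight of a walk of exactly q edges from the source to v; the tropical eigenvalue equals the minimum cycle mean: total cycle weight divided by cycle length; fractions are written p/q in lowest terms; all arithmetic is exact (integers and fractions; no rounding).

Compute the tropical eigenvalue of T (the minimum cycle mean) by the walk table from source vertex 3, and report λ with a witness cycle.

q=0: [∞, ∞, ∞, 0]
q=1: [-8, 10, ∞, 13]
q=2: [5, -11, 3, 26]
q=3: [-7, -5, -18, 8]
q=4: [-21, -10, -12, -12]
Optimal cycle mean attained by: cycle 0->1->2->0, total (-3) + (-7) + (-3), length 3.
Answer: λ = -13/3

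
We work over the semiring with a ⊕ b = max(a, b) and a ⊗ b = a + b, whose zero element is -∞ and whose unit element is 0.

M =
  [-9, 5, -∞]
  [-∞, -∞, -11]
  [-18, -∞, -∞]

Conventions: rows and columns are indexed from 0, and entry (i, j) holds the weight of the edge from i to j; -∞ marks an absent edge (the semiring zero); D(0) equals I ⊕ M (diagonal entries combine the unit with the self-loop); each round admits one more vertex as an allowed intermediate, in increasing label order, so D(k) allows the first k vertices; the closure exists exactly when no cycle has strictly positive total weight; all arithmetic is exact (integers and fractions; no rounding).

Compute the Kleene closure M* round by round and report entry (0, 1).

D(0):
  [0, 5, -∞]
  [-∞, 0, -11]
  [-18, -∞, 0]
D(1):
  [0, 5, -∞]
  [-∞, 0, -11]
  [-18, -13, 0]
D(2):
  [0, 5, -6]
  [-∞, 0, -11]
  [-18, -13, 0]
D(3):
  [0, 5, -6]
  [-29, 0, -11]
  [-18, -13, 0]
Answer: M*[0][1] = 5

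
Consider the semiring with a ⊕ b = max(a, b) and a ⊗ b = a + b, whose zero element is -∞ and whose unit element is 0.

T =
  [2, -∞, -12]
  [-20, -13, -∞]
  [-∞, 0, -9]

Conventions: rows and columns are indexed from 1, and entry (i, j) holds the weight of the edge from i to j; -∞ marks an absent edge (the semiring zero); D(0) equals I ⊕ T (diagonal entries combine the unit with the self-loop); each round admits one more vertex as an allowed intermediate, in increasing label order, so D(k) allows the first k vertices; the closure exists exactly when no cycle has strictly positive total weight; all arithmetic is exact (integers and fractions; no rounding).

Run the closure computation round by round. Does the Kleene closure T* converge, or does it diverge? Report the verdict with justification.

Detection: at round 0, diagonal entry (1, 1) turns strictly positive.
Key observation: the cycle 1->1 has total weight 2, which is strictly positive.
Answer: DIVERGES — positive cycle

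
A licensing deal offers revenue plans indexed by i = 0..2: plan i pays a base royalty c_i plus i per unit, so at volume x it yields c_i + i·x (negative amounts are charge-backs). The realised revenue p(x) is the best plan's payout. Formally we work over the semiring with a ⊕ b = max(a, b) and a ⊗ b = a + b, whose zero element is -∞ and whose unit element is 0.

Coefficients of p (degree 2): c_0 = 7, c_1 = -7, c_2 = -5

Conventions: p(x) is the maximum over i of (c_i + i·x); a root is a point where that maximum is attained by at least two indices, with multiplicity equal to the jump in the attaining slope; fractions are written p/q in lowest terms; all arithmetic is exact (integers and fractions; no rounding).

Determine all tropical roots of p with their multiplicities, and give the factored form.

hull edge (i=0, c=7) to (i=2, c=-5): slope -6, span 2
Factored form: p(x) = -5 ⊗ (x ⊕ 6) ⊗ (x ⊕ 6)
Answer: roots = 6 (mult 2)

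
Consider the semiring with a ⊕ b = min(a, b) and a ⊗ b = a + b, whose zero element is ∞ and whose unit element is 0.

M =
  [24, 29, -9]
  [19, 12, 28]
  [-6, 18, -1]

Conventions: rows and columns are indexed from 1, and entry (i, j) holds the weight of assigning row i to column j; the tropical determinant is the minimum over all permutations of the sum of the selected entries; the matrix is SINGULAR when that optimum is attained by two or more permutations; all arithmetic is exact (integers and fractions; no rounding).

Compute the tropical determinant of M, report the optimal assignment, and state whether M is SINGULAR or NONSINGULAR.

σ = (1, 2, 3): 24 + 12 + (-1) = 35
σ = (1, 3, 2): 24 + 28 + 18 = 70
σ = (2, 1, 3): 29 + 19 + (-1) = 47
σ = (2, 3, 1): 29 + 28 + (-6) = 51
σ = (3, 1, 2): (-9) + 19 + 18 = 28
σ = (3, 2, 1): (-9) + 12 + (-6) = -3
Optimal value attained by: σ = (3, 2, 1).
Answer: det⊕(M) = -3; verdict: NONSINGULAR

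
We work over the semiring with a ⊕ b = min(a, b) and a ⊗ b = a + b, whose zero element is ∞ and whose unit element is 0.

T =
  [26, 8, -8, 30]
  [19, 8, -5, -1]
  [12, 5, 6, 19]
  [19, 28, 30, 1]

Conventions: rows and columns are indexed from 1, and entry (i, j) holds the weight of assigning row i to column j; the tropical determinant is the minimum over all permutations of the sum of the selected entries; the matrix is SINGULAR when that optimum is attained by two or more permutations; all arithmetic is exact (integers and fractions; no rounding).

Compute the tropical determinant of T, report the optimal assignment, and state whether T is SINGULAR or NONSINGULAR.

σ = (1, 2, 3, 4): 26 + 8 + 6 + 1 = 41
σ = (1, 2, 4, 3): 26 + 8 + 19 + 30 = 83
σ = (1, 3, 2, 4): 26 + (-5) + 5 + 1 = 27
σ = (1, 3, 4, 2): 26 + (-5) + 19 + 28 = 68
σ = (1, 4, 2, 3): 26 + (-1) + 5 + 30 = 60
σ = (1, 4, 3, 2): 26 + (-1) + 6 + 28 = 59
σ = (2, 1, 3, 4): 8 + 19 + 6 + 1 = 34
σ = (2, 1, 4, 3): 8 + 19 + 19 + 30 = 76
σ = (2, 3, 1, 4): 8 + (-5) + 12 + 1 = 16
σ = (2, 3, 4, 1): 8 + (-5) + 19 + 19 = 41
σ = (2, 4, 1, 3): 8 + (-1) + 12 + 30 = 49
σ = (2, 4, 3, 1): 8 + (-1) + 6 + 19 = 32
σ = (3, 1, 2, 4): (-8) + 19 + 5 + 1 = 17
σ = (3, 1, 4, 2): (-8) + 19 + 19 + 28 = 58
σ = (3, 2, 1, 4): (-8) + 8 + 12 + 1 = 13
σ = (3, 2, 4, 1): (-8) + 8 + 19 + 19 = 38
σ = (3, 4, 1, 2): (-8) + (-1) + 12 + 28 = 31
σ = (3, 4, 2, 1): (-8) + (-1) + 5 + 19 = 15
σ = (4, 1, 2, 3): 30 + 19 + 5 + 30 = 84
σ = (4, 1, 3, 2): 30 + 19 + 6 + 28 = 83
σ = (4, 2, 1, 3): 30 + 8 + 12 + 30 = 80
σ = (4, 2, 3, 1): 30 + 8 + 6 + 19 = 63
σ = (4, 3, 1, 2): 30 + (-5) + 12 + 28 = 65
σ = (4, 3, 2, 1): 30 + (-5) + 5 + 19 = 49
Optimal value attained by: σ = (3, 2, 1, 4).
Answer: det⊕(T) = 13; verdict: NONSINGULAR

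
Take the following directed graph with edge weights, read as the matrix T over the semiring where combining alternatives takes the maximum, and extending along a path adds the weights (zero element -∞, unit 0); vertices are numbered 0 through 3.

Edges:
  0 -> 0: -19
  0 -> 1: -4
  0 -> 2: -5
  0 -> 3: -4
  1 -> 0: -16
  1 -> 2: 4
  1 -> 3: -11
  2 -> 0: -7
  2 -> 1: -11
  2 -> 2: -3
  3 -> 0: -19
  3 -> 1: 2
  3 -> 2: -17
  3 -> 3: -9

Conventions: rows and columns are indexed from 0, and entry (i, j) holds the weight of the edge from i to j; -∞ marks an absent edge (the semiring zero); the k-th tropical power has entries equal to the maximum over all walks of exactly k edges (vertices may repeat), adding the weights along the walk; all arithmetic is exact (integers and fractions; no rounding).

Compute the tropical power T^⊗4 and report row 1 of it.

T^⊗2:
  [-12, -2, 0, -13]
  [-3, -7, 1, -20]
  [-10, -11, -6, -11]
  [-14, -7, 6, -9]
T^⊗3:
  [-7, -11, 2, -13]
  [-6, -7, -2, -7]
  [-13, -9, -7, -14]
  [-1, -5, 3, -18]
T^⊗4:
  [-5, -9, -1, -11]
  [-9, -5, -3, -10]
  [-14, -12, -5, -17]
  [-4, -5, 0, -5]
Answer: row 1 of T^⊗4 = [-9, -5, -3, -10]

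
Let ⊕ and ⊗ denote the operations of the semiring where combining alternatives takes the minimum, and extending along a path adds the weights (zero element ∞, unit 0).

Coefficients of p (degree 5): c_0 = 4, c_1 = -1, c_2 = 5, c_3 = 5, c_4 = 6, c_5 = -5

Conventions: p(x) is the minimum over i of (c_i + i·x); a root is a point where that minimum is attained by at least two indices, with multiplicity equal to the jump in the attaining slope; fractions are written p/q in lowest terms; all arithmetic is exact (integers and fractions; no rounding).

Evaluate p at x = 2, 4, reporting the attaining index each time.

p(2) = min(4+0·2=4, -1+1·2=1, 5+2·2=9, 5+3·2=11, 6+4·2=14, -5+5·2=5) = 1 (attained by i=1)
p(4) = min(4+0·4=4, -1+1·4=3, 5+2·4=13, 5+3·4=17, 6+4·4=22, -5+5·4=15) = 3 (attained by i=1)
Answer: p(2) = 1; p(4) = 3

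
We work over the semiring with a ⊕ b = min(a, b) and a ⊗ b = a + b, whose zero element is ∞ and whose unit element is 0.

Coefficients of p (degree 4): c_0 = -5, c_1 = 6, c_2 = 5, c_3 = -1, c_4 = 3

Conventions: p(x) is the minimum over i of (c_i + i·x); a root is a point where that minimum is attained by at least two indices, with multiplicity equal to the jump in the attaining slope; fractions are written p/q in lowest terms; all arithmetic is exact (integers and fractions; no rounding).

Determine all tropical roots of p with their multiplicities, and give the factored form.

hull edge (i=0, c=-5) to (i=3, c=-1): slope 4/3, span 3
hull edge (i=3, c=-1) to (i=4, c=3): slope 4, span 1
Factored form: p(x) = 3 ⊗ (x ⊕ (-4)) ⊗ (x ⊕ (-4/3)) ⊗ (x ⊕ (-4/3)) ⊗ (x ⊕ (-4/3))
Answer: roots = -4 (mult 1), -4/3 (mult 3)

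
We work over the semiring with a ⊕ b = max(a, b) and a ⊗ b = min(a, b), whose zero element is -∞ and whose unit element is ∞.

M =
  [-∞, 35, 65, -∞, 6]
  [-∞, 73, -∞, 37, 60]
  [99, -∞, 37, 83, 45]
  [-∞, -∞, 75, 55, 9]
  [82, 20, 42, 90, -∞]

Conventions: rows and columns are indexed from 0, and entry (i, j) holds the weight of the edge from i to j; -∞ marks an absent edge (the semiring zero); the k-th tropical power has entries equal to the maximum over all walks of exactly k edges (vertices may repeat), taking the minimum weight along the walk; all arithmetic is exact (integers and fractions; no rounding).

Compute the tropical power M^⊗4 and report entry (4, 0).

M^⊗2:
  [65, 35, 37, 65, 45]
  [60, 73, 42, 60, 60]
  [45, 35, 75, 55, 37]
  [75, 9, 55, 75, 45]
  [42, 35, 75, 55, 42]
M^⊗3:
  [45, 35, 65, 55, 37]
  [60, 73, 60, 60, 60]
  [75, 35, 55, 75, 45]
  [55, 35, 75, 55, 45]
  [75, 35, 55, 75, 45]
M^⊗4:
  [65, 35, 55, 65, 45]
  [60, 73, 60, 60, 60]
  [55, 35, 75, 55, 45]
  [75, 35, 55, 75, 45]
  [55, 35, 75, 55, 45]
Key observation: the optimum is the walk 4->3->3->2->0, with weight 90 min 55 min 75 min 99 = 55.
Optimal value attained by: walk 4->3->3->2->0.
Answer: (M^⊗4)[4][0] = 55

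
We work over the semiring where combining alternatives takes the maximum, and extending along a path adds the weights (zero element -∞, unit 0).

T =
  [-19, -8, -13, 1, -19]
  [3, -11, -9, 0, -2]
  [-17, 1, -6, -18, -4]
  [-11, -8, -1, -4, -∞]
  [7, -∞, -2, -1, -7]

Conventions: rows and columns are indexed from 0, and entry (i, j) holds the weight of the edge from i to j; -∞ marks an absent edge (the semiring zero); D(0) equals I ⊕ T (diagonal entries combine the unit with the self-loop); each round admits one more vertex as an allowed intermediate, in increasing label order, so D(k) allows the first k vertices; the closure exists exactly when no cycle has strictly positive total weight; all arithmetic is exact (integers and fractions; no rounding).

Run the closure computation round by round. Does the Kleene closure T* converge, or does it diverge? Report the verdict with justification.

D(0):
  [0, -8, -13, 1, -19]
  [3, 0, -9, 0, -2]
  [-17, 1, 0, -18, -4]
  [-11, -8, -1, 0, -∞]
  [7, -∞, -2, -1, 0]
D(1):
  [0, -8, -13, 1, -19]
  [3, 0, -9, 4, -2]
  [-17, 1, 0, -16, -4]
  [-11, -8, -1, 0, -30]
  [7, -1, -2, 8, 0]
D(2):
  [0, -8, -13, 1, -10]
  [3, 0, -9, 4, -2]
  [4, 1, 0, 5, -1]
  [-5, -8, -1, 0, -10]
  [7, -1, -2, 8, 0]
Detection: at round 3, diagonal entry (3, 3) turns strictly positive.
Key observation: the cycle 3->2->1->0->3 has total weight (-1) + 1 + 3 + 1, which is strictly positive.
Answer: DIVERGES — positive cycle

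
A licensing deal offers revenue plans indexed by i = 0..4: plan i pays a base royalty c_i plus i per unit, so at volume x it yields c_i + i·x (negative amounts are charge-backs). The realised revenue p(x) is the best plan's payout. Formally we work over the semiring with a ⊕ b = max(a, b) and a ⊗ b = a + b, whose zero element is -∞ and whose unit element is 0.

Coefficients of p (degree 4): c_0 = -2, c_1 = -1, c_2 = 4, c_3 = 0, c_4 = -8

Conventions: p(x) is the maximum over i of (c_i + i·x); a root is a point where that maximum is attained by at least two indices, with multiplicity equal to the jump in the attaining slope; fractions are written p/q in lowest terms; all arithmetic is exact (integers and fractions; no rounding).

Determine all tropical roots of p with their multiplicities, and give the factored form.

hull edge (i=0, c=-2) to (i=2, c=4): slope 3, span 2
hull edge (i=2, c=4) to (i=3, c=0): slope -4, span 1
hull edge (i=3, c=0) to (i=4, c=-8): slope -8, span 1
Factored form: p(x) = -8 ⊗ (x ⊕ (-3)) ⊗ (x ⊕ (-3)) ⊗ (x ⊕ 4) ⊗ (x ⊕ 8)
Answer: roots = -3 (mult 2), 4 (mult 1), 8 (mult 1)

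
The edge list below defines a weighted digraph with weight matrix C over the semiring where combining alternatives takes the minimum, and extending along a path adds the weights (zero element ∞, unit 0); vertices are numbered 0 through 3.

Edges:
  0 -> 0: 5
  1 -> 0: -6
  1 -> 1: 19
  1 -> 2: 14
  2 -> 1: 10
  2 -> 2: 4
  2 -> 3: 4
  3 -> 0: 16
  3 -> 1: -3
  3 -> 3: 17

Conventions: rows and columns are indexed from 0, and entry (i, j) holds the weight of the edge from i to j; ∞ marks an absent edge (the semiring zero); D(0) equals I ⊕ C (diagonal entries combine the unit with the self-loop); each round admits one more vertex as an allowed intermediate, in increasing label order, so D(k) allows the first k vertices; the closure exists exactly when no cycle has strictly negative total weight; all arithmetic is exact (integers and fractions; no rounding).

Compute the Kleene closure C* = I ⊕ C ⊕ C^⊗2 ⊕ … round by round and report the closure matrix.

D(0):
  [0, ∞, ∞, ∞]
  [-6, 0, 14, ∞]
  [∞, 10, 0, 4]
  [16, -3, ∞, 0]
D(1):
  [0, ∞, ∞, ∞]
  [-6, 0, 14, ∞]
  [∞, 10, 0, 4]
  [16, -3, ∞, 0]
D(2):
  [0, ∞, ∞, ∞]
  [-6, 0, 14, ∞]
  [4, 10, 0, 4]
  [-9, -3, 11, 0]
D(3):
  [0, ∞, ∞, ∞]
  [-6, 0, 14, 18]
  [4, 10, 0, 4]
  [-9, -3, 11, 0]
D(4):
  [0, ∞, ∞, ∞]
  [-6, 0, 14, 18]
  [-5, 1, 0, 4]
  [-9, -3, 11, 0]
Answer: C* = [[0, ∞, ∞, ∞], [-6, 0, 14, 18], [-5, 1, 0, 4], [-9, -3, 11, 0]]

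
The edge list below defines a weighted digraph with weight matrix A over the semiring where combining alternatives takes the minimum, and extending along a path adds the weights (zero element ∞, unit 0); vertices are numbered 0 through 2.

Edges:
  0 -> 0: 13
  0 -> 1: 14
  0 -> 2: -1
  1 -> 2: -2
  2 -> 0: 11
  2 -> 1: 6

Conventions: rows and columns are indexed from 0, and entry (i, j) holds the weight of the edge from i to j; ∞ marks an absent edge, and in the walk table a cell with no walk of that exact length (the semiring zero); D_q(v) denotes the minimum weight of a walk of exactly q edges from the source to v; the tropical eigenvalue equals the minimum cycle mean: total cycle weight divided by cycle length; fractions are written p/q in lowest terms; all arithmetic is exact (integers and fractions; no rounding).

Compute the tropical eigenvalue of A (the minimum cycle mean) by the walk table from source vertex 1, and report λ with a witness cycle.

q=0: [∞, 0, ∞]
q=1: [∞, ∞, -2]
q=2: [9, 4, ∞]
q=3: [22, 23, 2]
Optimal cycle mean attained by: cycle 1->2->1, total (-2) + 6, length 2.
Answer: λ = 2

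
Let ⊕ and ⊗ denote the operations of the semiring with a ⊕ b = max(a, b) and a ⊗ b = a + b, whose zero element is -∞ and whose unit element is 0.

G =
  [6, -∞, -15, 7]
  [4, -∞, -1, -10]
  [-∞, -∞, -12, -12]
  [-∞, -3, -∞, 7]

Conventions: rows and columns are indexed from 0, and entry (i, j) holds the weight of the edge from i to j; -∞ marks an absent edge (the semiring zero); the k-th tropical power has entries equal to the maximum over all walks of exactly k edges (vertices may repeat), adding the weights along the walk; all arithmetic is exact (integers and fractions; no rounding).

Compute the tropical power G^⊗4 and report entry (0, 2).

G^⊗2:
  [12, 4, -9, 14]
  [10, -13, -11, 11]
  [-∞, -15, -24, -5]
  [1, 4, -4, 14]
G^⊗3:
  [18, 11, 3, 21]
  [16, 8, -5, 18]
  [-11, -8, -16, 2]
  [8, 11, 3, 21]
G^⊗4:
  [24, 18, 10, 28]
  [22, 15, 7, 25]
  [-4, -1, -9, 9]
  [15, 18, 10, 28]
Key observation: the optimum is the walk 0->3->3->1->2, with weight 7 + 7 + (-3) + (-1) = 10.
Optimal value attained by: walk 0->3->3->1->2.
Answer: (G^⊗4)[0][2] = 10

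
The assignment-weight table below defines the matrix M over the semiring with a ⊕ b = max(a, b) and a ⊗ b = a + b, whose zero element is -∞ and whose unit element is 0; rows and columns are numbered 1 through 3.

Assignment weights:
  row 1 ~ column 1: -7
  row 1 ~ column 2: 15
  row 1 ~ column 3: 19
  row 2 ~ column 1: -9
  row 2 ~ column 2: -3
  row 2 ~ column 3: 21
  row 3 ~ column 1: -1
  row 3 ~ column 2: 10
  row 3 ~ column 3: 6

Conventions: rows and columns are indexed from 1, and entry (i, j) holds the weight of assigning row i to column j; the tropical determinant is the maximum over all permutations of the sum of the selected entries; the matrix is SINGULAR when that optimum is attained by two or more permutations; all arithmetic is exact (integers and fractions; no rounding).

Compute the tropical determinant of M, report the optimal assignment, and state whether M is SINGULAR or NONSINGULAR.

σ = (1, 2, 3): (-7) + (-3) + 6 = -4
σ = (1, 3, 2): (-7) + 21 + 10 = 24
σ = (2, 1, 3): 15 + (-9) + 6 = 12
σ = (2, 3, 1): 15 + 21 + (-1) = 35
σ = (3, 1, 2): 19 + (-9) + 10 = 20
σ = (3, 2, 1): 19 + (-3) + (-1) = 15
Optimal value attained by: σ = (2, 3, 1).
Answer: det⊕(M) = 35; verdict: NONSINGULAR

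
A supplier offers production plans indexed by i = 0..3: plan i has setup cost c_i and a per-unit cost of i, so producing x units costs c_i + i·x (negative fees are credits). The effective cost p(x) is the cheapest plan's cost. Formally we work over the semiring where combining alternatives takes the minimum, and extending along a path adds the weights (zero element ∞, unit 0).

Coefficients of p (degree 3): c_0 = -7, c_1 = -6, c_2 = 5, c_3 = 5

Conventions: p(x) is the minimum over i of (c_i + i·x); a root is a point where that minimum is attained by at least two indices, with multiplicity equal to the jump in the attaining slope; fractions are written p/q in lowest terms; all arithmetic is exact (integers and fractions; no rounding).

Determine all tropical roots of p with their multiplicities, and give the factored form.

hull edge (i=0, c=-7) to (i=1, c=-6): slope 1, span 1
hull edge (i=1, c=-6) to (i=3, c=5): slope 11/2, span 2
Factored form: p(x) = 5 ⊗ (x ⊕ (-11/2)) ⊗ (x ⊕ (-11/2)) ⊗ (x ⊕ (-1))
Answer: roots = -11/2 (mult 2), -1 (mult 1)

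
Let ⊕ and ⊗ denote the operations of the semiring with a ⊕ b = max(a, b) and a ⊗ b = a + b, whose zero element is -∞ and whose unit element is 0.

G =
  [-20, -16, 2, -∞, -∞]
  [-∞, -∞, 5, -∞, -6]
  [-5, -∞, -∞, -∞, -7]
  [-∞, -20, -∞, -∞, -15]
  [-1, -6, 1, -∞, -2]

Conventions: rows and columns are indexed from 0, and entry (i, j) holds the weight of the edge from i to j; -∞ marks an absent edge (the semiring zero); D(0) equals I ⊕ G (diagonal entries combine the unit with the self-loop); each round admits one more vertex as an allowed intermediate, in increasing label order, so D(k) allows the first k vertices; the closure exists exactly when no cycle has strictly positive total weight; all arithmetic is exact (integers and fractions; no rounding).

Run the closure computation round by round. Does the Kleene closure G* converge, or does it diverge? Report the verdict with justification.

D(0):
  [0, -16, 2, -∞, -∞]
  [-∞, 0, 5, -∞, -6]
  [-5, -∞, 0, -∞, -7]
  [-∞, -20, -∞, 0, -15]
  [-1, -6, 1, -∞, 0]
D(1):
  [0, -16, 2, -∞, -∞]
  [-∞, 0, 5, -∞, -6]
  [-5, -21, 0, -∞, -7]
  [-∞, -20, -∞, 0, -15]
  [-1, -6, 1, -∞, 0]
D(2):
  [0, -16, 2, -∞, -22]
  [-∞, 0, 5, -∞, -6]
  [-5, -21, 0, -∞, -7]
  [-∞, -20, -15, 0, -15]
  [-1, -6, 1, -∞, 0]
D(3):
  [0, -16, 2, -∞, -5]
  [0, 0, 5, -∞, -2]
  [-5, -21, 0, -∞, -7]
  [-20, -20, -15, 0, -15]
  [-1, -6, 1, -∞, 0]
D(4):
  [0, -16, 2, -∞, -5]
  [0, 0, 5, -∞, -2]
  [-5, -21, 0, -∞, -7]
  [-20, -20, -15, 0, -15]
  [-1, -6, 1, -∞, 0]
D(5):
  [0, -11, 2, -∞, -5]
  [0, 0, 5, -∞, -2]
  [-5, -13, 0, -∞, -7]
  [-16, -20, -14, 0, -15]
  [-1, -6, 1, -∞, 0]
Key observation: every diagonal entry stays at the unit through all rounds, so no improving cycle exists.
Answer: CONVERGES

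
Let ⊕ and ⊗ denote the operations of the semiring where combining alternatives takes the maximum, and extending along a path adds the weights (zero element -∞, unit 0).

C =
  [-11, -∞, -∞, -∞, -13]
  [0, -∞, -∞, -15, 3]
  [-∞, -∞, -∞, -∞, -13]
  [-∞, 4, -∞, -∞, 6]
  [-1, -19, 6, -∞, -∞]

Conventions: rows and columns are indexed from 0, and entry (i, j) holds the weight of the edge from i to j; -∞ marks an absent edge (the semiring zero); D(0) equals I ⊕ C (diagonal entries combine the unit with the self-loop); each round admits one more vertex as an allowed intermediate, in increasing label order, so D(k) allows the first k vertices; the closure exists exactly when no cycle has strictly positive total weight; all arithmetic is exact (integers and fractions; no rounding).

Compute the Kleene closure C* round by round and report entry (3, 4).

D(0):
  [0, -∞, -∞, -∞, -13]
  [0, 0, -∞, -15, 3]
  [-∞, -∞, 0, -∞, -13]
  [-∞, 4, -∞, 0, 6]
  [-1, -19, 6, -∞, 0]
D(1):
  [0, -∞, -∞, -∞, -13]
  [0, 0, -∞, -15, 3]
  [-∞, -∞, 0, -∞, -13]
  [-∞, 4, -∞, 0, 6]
  [-1, -19, 6, -∞, 0]
D(2):
  [0, -∞, -∞, -∞, -13]
  [0, 0, -∞, -15, 3]
  [-∞, -∞, 0, -∞, -13]
  [4, 4, -∞, 0, 7]
  [-1, -19, 6, -34, 0]
D(3):
  [0, -∞, -∞, -∞, -13]
  [0, 0, -∞, -15, 3]
  [-∞, -∞, 0, -∞, -13]
  [4, 4, -∞, 0, 7]
  [-1, -19, 6, -34, 0]
D(4):
  [0, -∞, -∞, -∞, -13]
  [0, 0, -∞, -15, 3]
  [-∞, -∞, 0, -∞, -13]
  [4, 4, -∞, 0, 7]
  [-1, -19, 6, -34, 0]
D(5):
  [0, -32, -7, -47, -13]
  [2, 0, 9, -15, 3]
  [-14, -32, 0, -47, -13]
  [6, 4, 13, 0, 7]
  [-1, -19, 6, -34, 0]
Answer: C*[3][4] = 7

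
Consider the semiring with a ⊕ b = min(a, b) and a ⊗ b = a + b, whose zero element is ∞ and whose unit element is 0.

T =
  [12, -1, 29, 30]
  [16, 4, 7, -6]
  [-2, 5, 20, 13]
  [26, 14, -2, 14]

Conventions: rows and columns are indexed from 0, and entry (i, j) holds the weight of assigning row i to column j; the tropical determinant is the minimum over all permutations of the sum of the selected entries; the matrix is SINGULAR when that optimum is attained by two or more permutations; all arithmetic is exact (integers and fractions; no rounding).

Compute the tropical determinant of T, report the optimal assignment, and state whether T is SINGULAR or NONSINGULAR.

σ = (0, 1, 2, 3): 12 + 4 + 20 + 14 = 50
σ = (0, 1, 3, 2): 12 + 4 + 13 + (-2) = 27
σ = (0, 2, 1, 3): 12 + 7 + 5 + 14 = 38
σ = (0, 2, 3, 1): 12 + 7 + 13 + 14 = 46
σ = (0, 3, 1, 2): 12 + (-6) + 5 + (-2) = 9
σ = (0, 3, 2, 1): 12 + (-6) + 20 + 14 = 40
σ = (1, 0, 2, 3): (-1) + 16 + 20 + 14 = 49
σ = (1, 0, 3, 2): (-1) + 16 + 13 + (-2) = 26
σ = (1, 2, 0, 3): (-1) + 7 + (-2) + 14 = 18
σ = (1, 2, 3, 0): (-1) + 7 + 13 + 26 = 45
σ = (1, 3, 0, 2): (-1) + (-6) + (-2) + (-2) = -11
σ = (1, 3, 2, 0): (-1) + (-6) + 20 + 26 = 39
σ = (2, 0, 1, 3): 29 + 16 + 5 + 14 = 64
σ = (2, 0, 3, 1): 29 + 16 + 13 + 14 = 72
σ = (2, 1, 0, 3): 29 + 4 + (-2) + 14 = 45
σ = (2, 1, 3, 0): 29 + 4 + 13 + 26 = 72
σ = (2, 3, 0, 1): 29 + (-6) + (-2) + 14 = 35
σ = (2, 3, 1, 0): 29 + (-6) + 5 + 26 = 54
σ = (3, 0, 1, 2): 30 + 16 + 5 + (-2) = 49
σ = (3, 0, 2, 1): 30 + 16 + 20 + 14 = 80
σ = (3, 1, 0, 2): 30 + 4 + (-2) + (-2) = 30
σ = (3, 1, 2, 0): 30 + 4 + 20 + 26 = 80
σ = (3, 2, 0, 1): 30 + 7 + (-2) + 14 = 49
σ = (3, 2, 1, 0): 30 + 7 + 5 + 26 = 68
Optimal value attained by: σ = (1, 3, 0, 2).
Answer: det⊕(T) = -11; verdict: NONSINGULAR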